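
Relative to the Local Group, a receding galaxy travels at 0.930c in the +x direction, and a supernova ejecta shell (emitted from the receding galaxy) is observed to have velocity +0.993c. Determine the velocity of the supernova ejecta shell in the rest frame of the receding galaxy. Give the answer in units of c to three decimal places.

Invert the composition law: u' = (u − v)/(1 − uv/c²).
u' = (0.993 − 0.930) / (1 − (0.993)(0.930)) = 0.0630/0.0765 = 0.8234.

+0.823c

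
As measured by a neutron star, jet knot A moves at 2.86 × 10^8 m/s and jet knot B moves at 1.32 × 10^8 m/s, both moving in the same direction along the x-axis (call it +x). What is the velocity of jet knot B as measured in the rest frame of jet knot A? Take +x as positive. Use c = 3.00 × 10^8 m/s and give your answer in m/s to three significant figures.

β_A = 0.953, β_B = 0.440 (dividing each by c = 3.00 × 10^8 m/s).
Transform to A's frame with the inverse velocity-addition law: u' = (u − v)/(1 − uv/c²), taking u = β_B and v = β_A.
u' = (0.440 − 0.953) / (1 − (0.953)(0.440)) = -0.5133/0.5805 = -0.8842.
u' = -0.8842 × 3.00 × 10^8 m/s.

-2.65 × 10^8 m/s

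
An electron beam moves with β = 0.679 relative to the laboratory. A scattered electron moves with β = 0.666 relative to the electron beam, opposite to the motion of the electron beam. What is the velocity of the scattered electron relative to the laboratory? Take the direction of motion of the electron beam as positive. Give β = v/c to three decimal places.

With v = 0.679 and u' = -0.666 (in units of c),
u = (u' + v)/(1 + u'v/c²):
u = (-0.666 + 0.679) / (1 + (-0.666)·0.679) = 0.0130/0.5478 = 0.0237
(Galilean addition would give +0.013c.)

β = +0.024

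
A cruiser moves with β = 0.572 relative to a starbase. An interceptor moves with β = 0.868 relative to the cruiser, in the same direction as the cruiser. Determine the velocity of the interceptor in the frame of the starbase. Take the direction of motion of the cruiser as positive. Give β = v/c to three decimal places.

β = 0.962

With v = 0.572 and u' = 0.868 (in units of c),
u = (u' + v)/(1 + u'v/c²):
u = (0.868 + 0.572) / (1 + 0.868·0.572) = 1.4400/1.4965 = 0.9622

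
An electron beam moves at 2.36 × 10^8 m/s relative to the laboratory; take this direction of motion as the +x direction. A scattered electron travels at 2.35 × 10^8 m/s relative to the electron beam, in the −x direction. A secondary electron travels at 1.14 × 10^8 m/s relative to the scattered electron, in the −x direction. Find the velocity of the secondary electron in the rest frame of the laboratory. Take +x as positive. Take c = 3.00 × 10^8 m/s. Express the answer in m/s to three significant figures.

-1.12 × 10^8 m/s

Apply u = (u' + v)/(1 + u'v/c²) successively, working outward toward the laboratory.
(Dividing each given speed by c = 3.00 × 10^8 m/s to work in units of c.)
Start: velocity of the electron beam relative to the laboratory = 0.7867c.
Compose with the scattered electron (u' = -0.783 in the electron beam frame): u_1 = (-0.783 + 0.787) / (1 + (-0.783)·0.787) = 0.0033/0.3838 = 0.0087.
Compose with the secondary electron (u' = -0.380 in the scattered electron frame): u_2 = (-0.380 + 0.009) / (1 + (-0.380)·0.009) = -0.3713/0.9967 = -0.3725.
So u = -0.3725 × 3.00 × 10^8 m/s.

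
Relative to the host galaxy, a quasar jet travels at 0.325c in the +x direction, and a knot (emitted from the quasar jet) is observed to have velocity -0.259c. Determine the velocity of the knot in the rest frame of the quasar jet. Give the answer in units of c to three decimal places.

-0.539c

Invert the composition law: u' = (u − v)/(1 − uv/c²).
u' = (-0.259 − 0.325) / (1 − (-0.259)(0.325)) = -0.5840/1.0842 = -0.5387.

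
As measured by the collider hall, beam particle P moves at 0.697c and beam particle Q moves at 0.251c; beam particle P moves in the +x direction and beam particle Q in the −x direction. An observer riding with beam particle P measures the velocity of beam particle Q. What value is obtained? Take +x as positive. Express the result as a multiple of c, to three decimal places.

β_A = 0.697, β_B = -0.251.
Transform to A's frame with the inverse velocity-addition law: u' = (u − v)/(1 − uv/c²), taking u = β_B and v = β_A.
u' = (-0.251 − 0.697) / (1 − (0.697)(-0.251)) = -0.9480/1.1749 = -0.8068.

-0.807c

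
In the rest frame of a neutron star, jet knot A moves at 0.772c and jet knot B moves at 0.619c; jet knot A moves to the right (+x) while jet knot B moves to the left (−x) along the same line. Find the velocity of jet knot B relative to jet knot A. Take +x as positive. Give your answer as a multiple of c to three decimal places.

-0.941c

β_A = 0.772, β_B = -0.619.
Transform to A's frame with the inverse velocity-addition law: u' = (u − v)/(1 − uv/c²), taking u = β_B and v = β_A.
u' = (-0.619 − 0.772) / (1 − (0.772)(-0.619)) = -1.3910/1.4779 = -0.9412.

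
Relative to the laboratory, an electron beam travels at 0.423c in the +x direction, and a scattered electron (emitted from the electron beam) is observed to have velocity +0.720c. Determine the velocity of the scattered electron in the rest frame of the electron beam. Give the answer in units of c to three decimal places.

+0.427c

Invert the composition law: u' = (u − v)/(1 − uv/c²).
u' = (0.720 − 0.423) / (1 − (0.720)(0.423)) = 0.2970/0.6954 = 0.4271.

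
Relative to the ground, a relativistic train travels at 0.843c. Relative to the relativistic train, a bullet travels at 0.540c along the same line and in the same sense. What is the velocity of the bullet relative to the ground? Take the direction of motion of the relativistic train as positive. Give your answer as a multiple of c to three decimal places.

0.950c

With v = 0.843 and u' = 0.540 (in units of c),
u = (u' + v)/(1 + u'v/c²):
u = (0.540 + 0.843) / (1 + 0.540·0.843) = 1.3830/1.4552 = 0.9504
(Galilean addition would give +1.383c, exceeding c.)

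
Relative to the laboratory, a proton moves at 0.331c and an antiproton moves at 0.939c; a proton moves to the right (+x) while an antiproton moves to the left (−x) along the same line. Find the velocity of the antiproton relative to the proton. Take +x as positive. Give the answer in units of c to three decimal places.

β_A = 0.331, β_B = -0.939.
Transform to A's frame with the inverse velocity-addition law: u' = (u − v)/(1 − uv/c²), taking u = β_B and v = β_A.
u' = (-0.939 − 0.331) / (1 − (0.331)(-0.939)) = -1.2700/1.3108 = -0.9689.

-0.969c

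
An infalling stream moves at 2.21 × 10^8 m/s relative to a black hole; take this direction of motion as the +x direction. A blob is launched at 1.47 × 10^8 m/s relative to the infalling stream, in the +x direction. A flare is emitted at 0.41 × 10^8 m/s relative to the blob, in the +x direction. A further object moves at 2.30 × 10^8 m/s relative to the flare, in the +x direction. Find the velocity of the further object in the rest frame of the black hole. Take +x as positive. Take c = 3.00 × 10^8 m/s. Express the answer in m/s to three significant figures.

2.97 × 10^8 m/s

Apply u = (u' + v)/(1 + u'v/c²) successively, working outward toward the black hole.
(Dividing each given speed by c = 3.00 × 10^8 m/s to work in units of c.)
Start: velocity of the infalling stream relative to the black hole = 0.7367c.
Compose with the blob (u' = 0.490 in the infalling stream frame): u_1 = (0.490 + 0.737) / (1 + 0.490·0.737) = 1.2267/1.3610 = 0.9013.
Compose with the flare (u' = 0.137 in the blob frame): u_2 = (0.137 + 0.901) / (1 + 0.137·0.901) = 1.0380/1.1232 = 0.9241.
Compose with the further object (u' = 0.767 in the flare frame): u_3 = (0.767 + 0.924) / (1 + 0.767·0.924) = 1.6908/1.7085 = 0.9896.
So u = 0.9896 × 3.00 × 10^8 m/s.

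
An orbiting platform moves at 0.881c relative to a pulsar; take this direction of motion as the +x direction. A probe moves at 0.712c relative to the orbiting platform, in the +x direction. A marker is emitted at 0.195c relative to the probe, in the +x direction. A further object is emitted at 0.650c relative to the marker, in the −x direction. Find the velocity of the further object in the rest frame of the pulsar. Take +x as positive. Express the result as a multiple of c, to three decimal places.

+0.935c

Apply u = (u' + v)/(1 + u'v/c²) successively, working outward toward the pulsar.
Start: velocity of the orbiting platform relative to the pulsar = 0.8810c.
Compose with the probe (u' = 0.712 in the orbiting platform frame): u_1 = (0.712 + 0.881) / (1 + 0.712·0.881) = 1.5930/1.6273 = 0.9789.
Compose with the marker (u' = 0.195 in the probe frame): u_2 = (0.195 + 0.979) / (1 + 0.195·0.979) = 1.1739/1.1909 = 0.9858.
Compose with the further object (u' = -0.650 in the marker frame): u_3 = (-0.650 + 0.986) / (1 + (-0.650)·0.986) = 0.3358/0.3593 = 0.9346.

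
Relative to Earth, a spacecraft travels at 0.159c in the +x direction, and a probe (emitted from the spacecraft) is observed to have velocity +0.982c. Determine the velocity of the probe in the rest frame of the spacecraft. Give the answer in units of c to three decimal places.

+0.975c

Invert the composition law: u' = (u − v)/(1 − uv/c²).
u' = (0.982 − 0.159) / (1 − (0.982)(0.159)) = 0.8230/0.8439 = 0.9753.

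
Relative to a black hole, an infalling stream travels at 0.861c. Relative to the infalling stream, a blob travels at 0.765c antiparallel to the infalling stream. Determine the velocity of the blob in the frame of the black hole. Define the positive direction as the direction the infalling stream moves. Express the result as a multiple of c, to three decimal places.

+0.281c

With v = 0.861 and u' = -0.765 (in units of c),
u = (u' + v)/(1 + u'v/c²):
u = (-0.765 + 0.861) / (1 + (-0.765)·0.861) = 0.0960/0.3413 = 0.2812
(Galilean addition would give +0.096c.)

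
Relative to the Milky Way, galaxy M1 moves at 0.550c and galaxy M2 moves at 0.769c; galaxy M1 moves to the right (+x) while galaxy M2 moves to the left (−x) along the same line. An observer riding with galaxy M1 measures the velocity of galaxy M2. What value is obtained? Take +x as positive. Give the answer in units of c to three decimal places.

-0.927c

β_A = 0.550, β_B = -0.769.
Transform to A's frame with the inverse velocity-addition law: u' = (u − v)/(1 − uv/c²), taking u = β_B and v = β_A.
u' = (-0.769 − 0.550) / (1 − (0.550)(-0.769)) = -1.3190/1.4229 = -0.9269.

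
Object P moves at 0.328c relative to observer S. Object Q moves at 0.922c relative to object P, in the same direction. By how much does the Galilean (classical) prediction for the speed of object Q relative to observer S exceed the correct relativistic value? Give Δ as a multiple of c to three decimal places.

Δ = 0.290c

Galilean: u_cl = 0.922 + 0.328 = 1.2500.
Relativistic: u_rel = (0.922 + 0.328) / (1 + 0.922·0.328) = 1.2500/1.3024 = 0.9598.
Δ = 1.2500 − 0.9598 = 0.2902.
(The classical prediction exceeds c; the relativistic result does not.)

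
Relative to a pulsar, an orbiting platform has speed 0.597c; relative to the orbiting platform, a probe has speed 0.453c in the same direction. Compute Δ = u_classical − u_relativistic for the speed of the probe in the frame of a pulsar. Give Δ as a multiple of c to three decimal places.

Δ = 0.224c

Galilean: u_cl = 0.453 + 0.597 = 1.0500.
Relativistic: u_rel = (0.453 + 0.597) / (1 + 0.453·0.597) = 1.0500/1.2704 = 0.8265.
Δ = 1.0500 − 0.8265 = 0.2235.
(The classical prediction exceeds c; the relativistic result does not.)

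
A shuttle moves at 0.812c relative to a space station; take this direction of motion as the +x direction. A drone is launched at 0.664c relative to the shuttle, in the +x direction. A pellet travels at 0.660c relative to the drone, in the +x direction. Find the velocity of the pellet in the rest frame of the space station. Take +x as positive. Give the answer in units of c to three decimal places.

0.991c

Apply u = (u' + v)/(1 + u'v/c²) successively, working outward toward the space station.
Start: velocity of the shuttle relative to the space station = 0.8120c.
Compose with the drone (u' = 0.664 in the shuttle frame): u_1 = (0.664 + 0.812) / (1 + 0.664·0.812) = 1.4760/1.5392 = 0.9590.
Compose with the pellet (u' = 0.660 in the drone frame): u_2 = (0.660 + 0.959) / (1 + 0.660·0.959) = 1.6190/1.6329 = 0.9915.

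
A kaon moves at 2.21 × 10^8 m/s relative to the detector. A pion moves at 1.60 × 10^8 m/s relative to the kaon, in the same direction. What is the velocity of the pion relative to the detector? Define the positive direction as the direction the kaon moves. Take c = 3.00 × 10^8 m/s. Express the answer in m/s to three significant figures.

In units of c (dividing by 3.00 × 10^8 m/s): v = 0.737, u' = 0.533.
u = (u' + v)/(1 + u'v/c²):
u = (0.533 + 0.737) / (1 + 0.533·0.737) = 1.2700/1.3929 = 0.9118
Converting back: u = 0.9118 × 3.00 × 10^8 m/s.

2.74 × 10^8 m/s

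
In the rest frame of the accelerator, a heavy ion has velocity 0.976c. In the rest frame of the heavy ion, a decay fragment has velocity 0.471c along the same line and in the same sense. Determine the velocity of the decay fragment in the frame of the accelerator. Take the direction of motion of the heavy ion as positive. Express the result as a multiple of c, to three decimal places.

0.991c

With v = 0.976 and u' = 0.471 (in units of c),
u = (u' + v)/(1 + u'v/c²):
u = (0.471 + 0.976) / (1 + 0.471·0.976) = 1.4470/1.4597 = 0.9913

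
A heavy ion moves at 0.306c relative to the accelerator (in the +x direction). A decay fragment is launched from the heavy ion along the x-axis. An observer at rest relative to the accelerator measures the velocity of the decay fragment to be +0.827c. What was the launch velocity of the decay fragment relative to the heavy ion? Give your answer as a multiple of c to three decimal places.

+0.698c

Invert the composition law: u' = (u − v)/(1 − uv/c²).
u' = (0.827 − 0.306) / (1 − (0.827)(0.306)) = 0.5210/0.7469 = 0.6975.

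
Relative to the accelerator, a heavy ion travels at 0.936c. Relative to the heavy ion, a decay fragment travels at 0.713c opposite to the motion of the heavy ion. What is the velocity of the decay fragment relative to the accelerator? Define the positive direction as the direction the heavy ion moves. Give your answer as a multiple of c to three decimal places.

+0.670c

With v = 0.936 and u' = -0.713 (in units of c),
u = (u' + v)/(1 + u'v/c²):
u = (-0.713 + 0.936) / (1 + (-0.713)·0.936) = 0.2230/0.3326 = 0.6704
(Galilean addition would give +0.223c.)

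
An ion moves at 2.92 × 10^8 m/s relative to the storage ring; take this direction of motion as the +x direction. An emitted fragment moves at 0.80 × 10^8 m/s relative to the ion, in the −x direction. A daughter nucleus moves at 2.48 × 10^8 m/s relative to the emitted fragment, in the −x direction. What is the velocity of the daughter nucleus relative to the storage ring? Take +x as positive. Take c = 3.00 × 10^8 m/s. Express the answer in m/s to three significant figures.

+1.82 × 10^8 m/s

Apply u = (u' + v)/(1 + u'v/c²) successively, working outward toward the storage ring.
(Dividing each given speed by c = 3.00 × 10^8 m/s to work in units of c.)
Start: velocity of the ion relative to the storage ring = 0.9733c.
Compose with the emitted fragment (u' = -0.267 in the ion frame): u_1 = (-0.267 + 0.973) / (1 + (-0.267)·0.973) = 0.7067/0.7404 = 0.9544.
Compose with the daughter nucleus (u' = -0.827 in the emitted fragment frame): u_2 = (-0.827 + 0.954) / (1 + (-0.827)·0.954) = 0.1277/0.2110 = 0.6052.
So u = 0.6052 × 3.00 × 10^8 m/s.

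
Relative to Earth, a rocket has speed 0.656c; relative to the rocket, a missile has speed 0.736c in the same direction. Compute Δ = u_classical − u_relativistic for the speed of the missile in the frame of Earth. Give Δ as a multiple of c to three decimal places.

Galilean: u_cl = 0.736 + 0.656 = 1.3920.
Relativistic: u_rel = (0.736 + 0.656) / (1 + 0.736·0.656) = 1.3920/1.4828 = 0.9388.
Δ = 1.3920 − 0.9388 = 0.4532.
(The classical prediction exceeds c; the relativistic result does not.)

Δ = 0.453c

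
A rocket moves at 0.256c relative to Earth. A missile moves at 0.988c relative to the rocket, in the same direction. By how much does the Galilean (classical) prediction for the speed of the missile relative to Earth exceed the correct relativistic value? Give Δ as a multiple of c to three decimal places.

Δ = 0.251c

Galilean: u_cl = 0.988 + 0.256 = 1.2440.
Relativistic: u_rel = (0.988 + 0.256) / (1 + 0.988·0.256) = 1.2440/1.2529 = 0.9929.
Δ = 1.2440 − 0.9929 = 0.2511.
(The classical prediction exceeds c; the relativistic result does not.)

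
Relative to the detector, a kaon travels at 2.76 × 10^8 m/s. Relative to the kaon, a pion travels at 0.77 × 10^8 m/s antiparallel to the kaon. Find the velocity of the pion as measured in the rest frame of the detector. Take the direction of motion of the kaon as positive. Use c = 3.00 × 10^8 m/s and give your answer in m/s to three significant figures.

In units of c (dividing by 3.00 × 10^8 m/s): v = 0.920, u' = -0.257.
u = (u' + v)/(1 + u'v/c²):
u = (-0.257 + 0.920) / (1 + (-0.257)·0.920) = 0.6633/0.7639 = 0.8684
(Galilean addition would give +0.663c.)
Converting back: u = 0.8684 × 3.00 × 10^8 m/s.

+2.61 × 10^8 m/s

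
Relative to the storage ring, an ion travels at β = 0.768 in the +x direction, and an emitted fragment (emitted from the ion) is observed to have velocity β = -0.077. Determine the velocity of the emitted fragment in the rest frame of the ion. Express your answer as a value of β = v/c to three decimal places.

Invert the composition law: u' = (u − v)/(1 − uv/c²).
u' = (-0.077 − 0.768) / (1 − (-0.077)(0.768)) = -0.8450/1.0591 = -0.7978.

β = -0.798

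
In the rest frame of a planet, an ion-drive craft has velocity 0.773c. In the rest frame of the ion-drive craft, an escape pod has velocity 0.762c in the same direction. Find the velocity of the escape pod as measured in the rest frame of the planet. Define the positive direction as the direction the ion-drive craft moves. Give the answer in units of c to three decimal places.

With v = 0.773 and u' = 0.762 (in units of c),
u = (u' + v)/(1 + u'v/c²):
u = (0.762 + 0.773) / (1 + 0.762·0.773) = 1.5350/1.5890 = 0.9660
(Galilean addition would give +1.535c, exceeding c.)

0.966c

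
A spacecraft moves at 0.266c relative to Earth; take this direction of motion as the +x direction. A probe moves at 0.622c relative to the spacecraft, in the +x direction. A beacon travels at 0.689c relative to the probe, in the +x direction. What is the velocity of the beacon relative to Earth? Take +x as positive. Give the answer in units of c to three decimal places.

Apply u = (u' + v)/(1 + u'v/c²) successively, working outward toward Earth.
Start: velocity of the spacecraft relative to Earth = 0.2660c.
Compose with the probe (u' = 0.622 in the spacecraft frame): u_1 = (0.622 + 0.266) / (1 + 0.622·0.266) = 0.8880/1.1655 = 0.7619.
Compose with the beacon (u' = 0.689 in the probe frame): u_2 = (0.689 + 0.762) / (1 + 0.689·0.762) = 1.4509/1.5250 = 0.9514.

0.951c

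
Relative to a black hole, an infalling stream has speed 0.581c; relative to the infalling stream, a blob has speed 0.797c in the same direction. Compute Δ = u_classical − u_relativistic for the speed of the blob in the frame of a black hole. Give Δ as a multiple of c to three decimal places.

Δ = 0.436c

Galilean: u_cl = 0.797 + 0.581 = 1.3780.
Relativistic: u_rel = (0.797 + 0.581) / (1 + 0.797·0.581) = 1.3780/1.4631 = 0.9419.
Δ = 1.3780 − 0.9419 = 0.4361.
(The classical prediction exceeds c; the relativistic result does not.)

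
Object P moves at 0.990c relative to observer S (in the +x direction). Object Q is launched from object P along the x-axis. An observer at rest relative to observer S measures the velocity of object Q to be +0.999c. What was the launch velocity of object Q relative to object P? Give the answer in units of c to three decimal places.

Invert the composition law: u' = (u − v)/(1 − uv/c²).
u' = (0.999 − 0.990) / (1 − (0.999)(0.990)) = 0.0090/0.0110 = 0.8189.

+0.819c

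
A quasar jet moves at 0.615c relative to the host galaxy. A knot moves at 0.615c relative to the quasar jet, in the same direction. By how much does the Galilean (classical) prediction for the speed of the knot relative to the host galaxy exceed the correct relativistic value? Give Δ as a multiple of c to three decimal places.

Δ = 0.338c

Galilean: u_cl = 0.615 + 0.615 = 1.2300.
Relativistic: u_rel = (0.615 + 0.615) / (1 + 0.615·0.615) = 1.2300/1.3782 = 0.8925.
Δ = 1.2300 − 0.8925 = 0.3375.
(The classical prediction exceeds c; the relativistic result does not.)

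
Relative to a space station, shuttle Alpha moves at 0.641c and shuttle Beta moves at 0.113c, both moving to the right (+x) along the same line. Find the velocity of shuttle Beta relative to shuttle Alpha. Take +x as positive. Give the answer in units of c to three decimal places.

β_A = 0.641, β_B = 0.113.
Transform to A's frame with the inverse velocity-addition law: u' = (u − v)/(1 − uv/c²), taking u = β_B and v = β_A.
u' = (0.113 − 0.641) / (1 − (0.641)(0.113)) = -0.5280/0.9276 = -0.5692.

-0.569c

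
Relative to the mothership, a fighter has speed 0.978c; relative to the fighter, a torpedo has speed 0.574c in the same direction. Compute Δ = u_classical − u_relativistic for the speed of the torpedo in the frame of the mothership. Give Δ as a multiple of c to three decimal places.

Galilean: u_cl = 0.574 + 0.978 = 1.5520.
Relativistic: u_rel = (0.574 + 0.978) / (1 + 0.574·0.978) = 1.5520/1.5614 = 0.9940.
Δ = 1.5520 − 0.9940 = 0.5580.
(The classical prediction exceeds c; the relativistic result does not.)

Δ = 0.558c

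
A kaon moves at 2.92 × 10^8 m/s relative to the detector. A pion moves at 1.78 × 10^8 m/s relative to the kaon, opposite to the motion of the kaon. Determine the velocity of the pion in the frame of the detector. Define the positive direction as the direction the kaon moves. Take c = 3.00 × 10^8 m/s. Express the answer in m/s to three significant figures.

In units of c (dividing by 3.00 × 10^8 m/s): v = 0.973, u' = -0.593.
u = (u' + v)/(1 + u'v/c²):
u = (-0.593 + 0.973) / (1 + (-0.593)·0.973) = 0.3800/0.4225 = 0.8994
Converting back: u = 0.8994 × 3.00 × 10^8 m/s.

+2.70 × 10^8 m/s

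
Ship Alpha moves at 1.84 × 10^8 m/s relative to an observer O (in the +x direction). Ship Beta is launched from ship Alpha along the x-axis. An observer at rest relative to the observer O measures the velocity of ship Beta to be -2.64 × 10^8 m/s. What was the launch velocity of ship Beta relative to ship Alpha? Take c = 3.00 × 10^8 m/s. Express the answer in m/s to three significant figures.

v = 0.613c, u = -0.880c.
Invert the composition law: u' = (u − v)/(1 − uv/c²).
u' = (-0.880 − 0.613) / (1 − (-0.880)(0.613)) = -1.4933/1.5397 = -0.9699.
u' = -0.9699 × 3.00 × 10^8 m/s.

-2.91 × 10^8 m/s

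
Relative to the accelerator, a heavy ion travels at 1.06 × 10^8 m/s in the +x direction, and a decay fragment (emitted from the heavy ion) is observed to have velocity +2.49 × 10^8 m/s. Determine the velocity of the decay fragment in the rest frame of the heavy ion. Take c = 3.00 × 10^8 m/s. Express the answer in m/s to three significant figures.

+2.02 × 10^8 m/s

v = 0.353c, u = 0.830c.
Invert the composition law: u' = (u − v)/(1 − uv/c²).
u' = (0.830 − 0.353) / (1 − (0.830)(0.353)) = 0.4767/0.7067 = 0.6745.
u' = 0.6745 × 3.00 × 10^8 m/s.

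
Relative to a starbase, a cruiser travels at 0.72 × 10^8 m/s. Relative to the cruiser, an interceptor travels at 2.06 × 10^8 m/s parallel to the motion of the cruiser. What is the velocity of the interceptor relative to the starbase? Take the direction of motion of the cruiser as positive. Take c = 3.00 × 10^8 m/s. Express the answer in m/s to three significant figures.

2.39 × 10^8 m/s

In units of c (dividing by 3.00 × 10^8 m/s): v = 0.240, u' = 0.687.
u = (u' + v)/(1 + u'v/c²):
u = (0.687 + 0.240) / (1 + 0.687·0.240) = 0.9267/1.1648 = 0.7956
Converting back: u = 0.7956 × 3.00 × 10^8 m/s.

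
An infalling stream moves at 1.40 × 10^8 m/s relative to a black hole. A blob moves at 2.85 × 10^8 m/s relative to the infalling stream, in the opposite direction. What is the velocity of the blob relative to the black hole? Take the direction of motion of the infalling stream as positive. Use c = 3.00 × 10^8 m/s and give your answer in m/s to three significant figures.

In units of c (dividing by 3.00 × 10^8 m/s): v = 0.467, u' = -0.950.
u = (u' + v)/(1 + u'v/c²):
u = (-0.950 + 0.467) / (1 + (-0.950)·0.467) = -0.4833/0.5567 = -0.8683
Converting back: u = -0.8683 × 3.00 × 10^8 m/s.

-2.60 × 10^8 m/s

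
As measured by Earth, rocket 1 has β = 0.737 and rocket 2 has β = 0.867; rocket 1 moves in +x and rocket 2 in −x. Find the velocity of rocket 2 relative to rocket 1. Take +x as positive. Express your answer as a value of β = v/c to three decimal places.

β_A = 0.737, β_B = -0.867.
Transform to A's frame with the inverse velocity-addition law: u' = (u − v)/(1 − uv/c²), taking u = β_B and v = β_A.
u' = (-0.867 − 0.737) / (1 − (0.737)(-0.867)) = -1.6040/1.6390 = -0.9787.

β = -0.979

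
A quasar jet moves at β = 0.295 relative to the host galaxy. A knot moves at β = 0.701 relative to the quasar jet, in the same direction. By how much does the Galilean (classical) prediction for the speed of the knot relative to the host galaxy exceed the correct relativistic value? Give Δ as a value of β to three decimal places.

Galilean: u_cl = 0.701 + 0.295 = 0.9960.
Relativistic: u_rel = (0.701 + 0.295) / (1 + 0.701·0.295) = 0.9960/1.2068 = 0.8253.
Δ = 0.9960 − 0.8253 = 0.1707.

Δ = 0.171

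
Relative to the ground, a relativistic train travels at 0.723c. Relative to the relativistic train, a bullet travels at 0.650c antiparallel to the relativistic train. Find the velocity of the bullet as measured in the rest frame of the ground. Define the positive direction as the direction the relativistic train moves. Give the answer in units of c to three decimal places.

With v = 0.723 and u' = -0.650 (in units of c),
u = (u' + v)/(1 + u'v/c²):
u = (-0.650 + 0.723) / (1 + (-0.650)·0.723) = 0.0730/0.5301 = 0.1377
(Galilean addition would give +0.073c.)

+0.138c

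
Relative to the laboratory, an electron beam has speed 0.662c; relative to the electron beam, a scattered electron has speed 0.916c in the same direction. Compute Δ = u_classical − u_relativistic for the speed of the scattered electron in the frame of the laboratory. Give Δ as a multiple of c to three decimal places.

Δ = 0.596c

Galilean: u_cl = 0.916 + 0.662 = 1.5780.
Relativistic: u_rel = (0.916 + 0.662) / (1 + 0.916·0.662) = 1.5780/1.6064 = 0.9823.
Δ = 1.5780 − 0.9823 = 0.5957.
(The classical prediction exceeds c; the relativistic result does not.)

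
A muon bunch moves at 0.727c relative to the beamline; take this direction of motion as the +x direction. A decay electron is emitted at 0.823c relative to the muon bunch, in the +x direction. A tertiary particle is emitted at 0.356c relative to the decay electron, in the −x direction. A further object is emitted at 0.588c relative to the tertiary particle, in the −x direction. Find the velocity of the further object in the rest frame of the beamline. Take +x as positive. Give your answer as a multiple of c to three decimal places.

Apply u = (u' + v)/(1 + u'v/c²) successively, working outward toward the beamline.
Start: velocity of the muon bunch relative to the beamline = 0.7270c.
Compose with the decay electron (u' = 0.823 in the muon bunch frame): u_1 = (0.823 + 0.727) / (1 + 0.823·0.727) = 1.5500/1.5983 = 0.9698.
Compose with the tertiary particle (u' = -0.356 in the decay electron frame): u_2 = (-0.356 + 0.970) / (1 + (-0.356)·0.970) = 0.6138/0.6548 = 0.9374.
Compose with the further object (u' = -0.588 in the tertiary particle frame): u_3 = (-0.588 + 0.937) / (1 + (-0.588)·0.937) = 0.3494/0.4488 = 0.7785.

+0.778c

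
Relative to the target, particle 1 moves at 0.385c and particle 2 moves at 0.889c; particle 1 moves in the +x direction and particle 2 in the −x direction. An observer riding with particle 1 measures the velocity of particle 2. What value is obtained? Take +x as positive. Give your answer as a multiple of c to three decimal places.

β_A = 0.385, β_B = -0.889.
Transform to A's frame with the inverse velocity-addition law: u' = (u − v)/(1 − uv/c²), taking u = β_B and v = β_A.
u' = (-0.889 − 0.385) / (1 − (0.385)(-0.889)) = -1.2740/1.3423 = -0.9491.

-0.949c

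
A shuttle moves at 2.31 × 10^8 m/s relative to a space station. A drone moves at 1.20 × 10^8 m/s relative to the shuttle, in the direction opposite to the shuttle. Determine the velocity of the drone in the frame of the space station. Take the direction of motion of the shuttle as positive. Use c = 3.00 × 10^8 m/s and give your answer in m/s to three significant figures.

+1.60 × 10^8 m/s

In units of c (dividing by 3.00 × 10^8 m/s): v = 0.770, u' = -0.400.
u = (u' + v)/(1 + u'v/c²):
u = (-0.400 + 0.770) / (1 + (-0.400)·0.770) = 0.3700/0.6920 = 0.5347
(Galilean addition would give +0.370c.)
Converting back: u = 0.5347 × 3.00 × 10^8 m/s.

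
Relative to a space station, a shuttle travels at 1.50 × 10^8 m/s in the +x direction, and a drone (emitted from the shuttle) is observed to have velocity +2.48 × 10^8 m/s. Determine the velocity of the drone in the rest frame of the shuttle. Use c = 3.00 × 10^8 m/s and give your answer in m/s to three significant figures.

+1.67 × 10^8 m/s

v = 0.500c, u = 0.827c.
Invert the composition law: u' = (u − v)/(1 − uv/c²).
u' = (0.827 − 0.500) / (1 − (0.827)(0.500)) = 0.3267/0.5867 = 0.5568.
u' = 0.5568 × 3.00 × 10^8 m/s.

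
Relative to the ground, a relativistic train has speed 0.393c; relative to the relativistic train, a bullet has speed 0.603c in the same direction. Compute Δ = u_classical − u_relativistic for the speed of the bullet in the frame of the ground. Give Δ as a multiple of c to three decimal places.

Galilean: u_cl = 0.603 + 0.393 = 0.9960.
Relativistic: u_rel = (0.603 + 0.393) / (1 + 0.603·0.393) = 0.9960/1.2370 = 0.8052.
Δ = 0.9960 − 0.8052 = 0.1908.

Δ = 0.191c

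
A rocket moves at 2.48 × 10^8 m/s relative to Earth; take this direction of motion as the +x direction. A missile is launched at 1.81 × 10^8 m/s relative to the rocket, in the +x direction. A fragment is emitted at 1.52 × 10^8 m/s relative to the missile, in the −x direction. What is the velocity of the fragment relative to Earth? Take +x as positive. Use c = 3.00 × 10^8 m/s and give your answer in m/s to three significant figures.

Apply u = (u' + v)/(1 + u'v/c²) successively, working outward toward Earth.
(Dividing each given speed by c = 3.00 × 10^8 m/s to work in units of c.)
Start: velocity of the rocket relative to Earth = 0.8267c.
Compose with the missile (u' = 0.603 in the rocket frame): u_1 = (0.603 + 0.827) / (1 + 0.603·0.827) = 1.4300/1.4988 = 0.9541.
Compose with the fragment (u' = -0.507 in the missile frame): u_2 = (-0.507 + 0.954) / (1 + (-0.507)·0.954) = 0.4475/0.5166 = 0.8662.
So u = 0.8662 × 3.00 × 10^8 m/s.

+2.60 × 10^8 m/s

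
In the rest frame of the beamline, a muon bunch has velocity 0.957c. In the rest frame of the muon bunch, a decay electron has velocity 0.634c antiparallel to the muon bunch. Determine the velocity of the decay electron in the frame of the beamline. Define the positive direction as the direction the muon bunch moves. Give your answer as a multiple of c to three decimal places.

+0.821c

With v = 0.957 and u' = -0.634 (in units of c),
u = (u' + v)/(1 + u'v/c²):
u = (-0.634 + 0.957) / (1 + (-0.634)·0.957) = 0.3230/0.3933 = 0.8213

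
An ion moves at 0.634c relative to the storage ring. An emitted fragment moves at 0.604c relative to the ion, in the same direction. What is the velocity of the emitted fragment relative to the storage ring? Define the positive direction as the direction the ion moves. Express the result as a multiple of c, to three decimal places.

With v = 0.634 and u' = 0.604 (in units of c),
u = (u' + v)/(1 + u'v/c²):
u = (0.604 + 0.634) / (1 + 0.604·0.634) = 1.2380/1.3829 = 0.8952

0.895c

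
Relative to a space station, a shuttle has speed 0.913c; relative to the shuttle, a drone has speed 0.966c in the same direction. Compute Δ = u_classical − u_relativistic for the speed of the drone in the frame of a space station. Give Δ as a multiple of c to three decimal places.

Δ = 0.881c

Galilean: u_cl = 0.966 + 0.913 = 1.8790.
Relativistic: u_rel = (0.966 + 0.913) / (1 + 0.966·0.913) = 1.8790/1.8820 = 0.9984.
Δ = 1.8790 − 0.9984 = 0.8806.
(The classical prediction exceeds c; the relativistic result does not.)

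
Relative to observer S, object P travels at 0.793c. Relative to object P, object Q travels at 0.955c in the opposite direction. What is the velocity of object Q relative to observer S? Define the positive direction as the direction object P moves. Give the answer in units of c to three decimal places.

With v = 0.793 and u' = -0.955 (in units of c),
u = (u' + v)/(1 + u'v/c²):
u = (-0.955 + 0.793) / (1 + (-0.955)·0.793) = -0.1620/0.2427 = -0.6675
(Galilean addition would give -0.162c.)

-0.668c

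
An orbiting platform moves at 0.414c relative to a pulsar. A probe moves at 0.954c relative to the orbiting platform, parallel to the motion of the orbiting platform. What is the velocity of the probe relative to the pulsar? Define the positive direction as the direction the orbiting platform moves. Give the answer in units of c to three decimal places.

0.981c

With v = 0.414 and u' = 0.954 (in units of c),
u = (u' + v)/(1 + u'v/c²):
u = (0.954 + 0.414) / (1 + 0.954·0.414) = 1.3680/1.3950 = 0.9807
(Galilean addition would give +1.368c, exceeding c.)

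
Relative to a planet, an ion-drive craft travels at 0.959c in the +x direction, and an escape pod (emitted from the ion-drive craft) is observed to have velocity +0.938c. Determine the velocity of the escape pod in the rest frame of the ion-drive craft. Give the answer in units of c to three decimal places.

-0.209c

Invert the composition law: u' = (u − v)/(1 − uv/c²).
u' = (0.938 − 0.959) / (1 − (0.938)(0.959)) = -0.0210/0.1005 = -0.2090.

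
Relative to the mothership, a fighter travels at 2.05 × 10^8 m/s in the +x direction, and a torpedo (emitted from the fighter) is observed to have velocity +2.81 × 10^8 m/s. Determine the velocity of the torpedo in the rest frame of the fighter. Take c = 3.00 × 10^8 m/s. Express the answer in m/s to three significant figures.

+2.11 × 10^8 m/s

v = 0.683c, u = 0.937c.
Invert the composition law: u' = (u − v)/(1 − uv/c²).
u' = (0.937 − 0.683) / (1 − (0.937)(0.683)) = 0.2533/0.3599 = 0.7038.
u' = 0.7038 × 3.00 × 10^8 m/s.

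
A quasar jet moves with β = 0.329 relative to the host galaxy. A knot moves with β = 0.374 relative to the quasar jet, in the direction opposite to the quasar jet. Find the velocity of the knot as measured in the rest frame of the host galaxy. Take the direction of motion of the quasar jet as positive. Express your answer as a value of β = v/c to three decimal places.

With v = 0.329 and u' = -0.374 (in units of c),
u = (u' + v)/(1 + u'v/c²):
u = (-0.374 + 0.329) / (1 + (-0.374)·0.329) = -0.0450/0.8770 = -0.0513
(Galilean addition would give -0.045c.)

β = -0.051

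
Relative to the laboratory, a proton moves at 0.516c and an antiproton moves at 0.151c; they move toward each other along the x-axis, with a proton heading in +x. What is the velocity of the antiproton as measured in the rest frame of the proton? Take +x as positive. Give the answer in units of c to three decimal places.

-0.619c

β_A = 0.516, β_B = -0.151.
Transform to A's frame with the inverse velocity-addition law: u' = (u − v)/(1 − uv/c²), taking u = β_B and v = β_A.
u' = (-0.151 − 0.516) / (1 − (0.516)(-0.151)) = -0.6670/1.0779 = -0.6188.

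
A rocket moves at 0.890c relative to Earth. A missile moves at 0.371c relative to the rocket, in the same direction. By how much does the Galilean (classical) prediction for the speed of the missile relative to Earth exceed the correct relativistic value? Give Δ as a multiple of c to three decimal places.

Δ = 0.313c

Galilean: u_cl = 0.371 + 0.890 = 1.2610.
Relativistic: u_rel = (0.371 + 0.890) / (1 + 0.371·0.890) = 1.2610/1.3302 = 0.9480.
Δ = 1.2610 − 0.9480 = 0.3130.
(The classical prediction exceeds c; the relativistic result does not.)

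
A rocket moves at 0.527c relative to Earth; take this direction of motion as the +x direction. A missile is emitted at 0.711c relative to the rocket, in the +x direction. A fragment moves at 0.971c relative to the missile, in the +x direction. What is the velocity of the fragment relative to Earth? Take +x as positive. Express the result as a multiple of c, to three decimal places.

0.998c

Apply u = (u' + v)/(1 + u'v/c²) successively, working outward toward Earth.
Start: velocity of the rocket relative to Earth = 0.5270c.
Compose with the missile (u' = 0.711 in the rocket frame): u_1 = (0.711 + 0.527) / (1 + 0.711·0.527) = 1.2380/1.3747 = 0.9006.
Compose with the fragment (u' = 0.971 in the missile frame): u_2 = (0.971 + 0.901) / (1 + 0.971·0.901) = 1.8716/1.8744 = 0.9985.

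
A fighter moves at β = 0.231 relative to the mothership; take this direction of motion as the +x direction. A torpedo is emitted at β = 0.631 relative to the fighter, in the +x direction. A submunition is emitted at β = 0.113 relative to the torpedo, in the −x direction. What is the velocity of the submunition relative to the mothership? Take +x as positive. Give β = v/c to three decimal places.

β = +0.699

Apply u = (u' + v)/(1 + u'v/c²) successively, working outward toward the mothership.
Start: velocity of the fighter relative to the mothership = 0.2310c.
Compose with the torpedo (u' = 0.631 in the fighter frame): u_1 = (0.631 + 0.231) / (1 + 0.631·0.231) = 0.8620/1.1458 = 0.7523.
Compose with the submunition (u' = -0.113 in the torpedo frame): u_2 = (-0.113 + 0.752) / (1 + (-0.113)·0.752) = 0.6393/0.9150 = 0.6987.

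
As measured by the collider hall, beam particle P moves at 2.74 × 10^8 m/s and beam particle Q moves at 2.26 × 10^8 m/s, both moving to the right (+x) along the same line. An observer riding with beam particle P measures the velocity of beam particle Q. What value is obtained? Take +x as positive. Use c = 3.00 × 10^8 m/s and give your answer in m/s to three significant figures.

β_A = 0.913, β_B = 0.753 (dividing each by c = 3.00 × 10^8 m/s).
Transform to A's frame with the inverse velocity-addition law: u' = (u − v)/(1 − uv/c²), taking u = β_B and v = β_A.
u' = (0.753 − 0.913) / (1 − (0.913)(0.753)) = -0.1600/0.3120 = -0.5129.
u' = -0.5129 × 3.00 × 10^8 m/s.

-1.54 × 10^8 m/s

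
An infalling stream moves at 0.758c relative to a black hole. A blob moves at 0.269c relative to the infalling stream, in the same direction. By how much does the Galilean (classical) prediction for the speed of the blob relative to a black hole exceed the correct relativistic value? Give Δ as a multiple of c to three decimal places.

Δ = 0.174c

Galilean: u_cl = 0.269 + 0.758 = 1.0270.
Relativistic: u_rel = (0.269 + 0.758) / (1 + 0.269·0.758) = 1.0270/1.2039 = 0.8531.
Δ = 1.0270 − 0.8531 = 0.1739.
(The classical prediction exceeds c; the relativistic result does not.)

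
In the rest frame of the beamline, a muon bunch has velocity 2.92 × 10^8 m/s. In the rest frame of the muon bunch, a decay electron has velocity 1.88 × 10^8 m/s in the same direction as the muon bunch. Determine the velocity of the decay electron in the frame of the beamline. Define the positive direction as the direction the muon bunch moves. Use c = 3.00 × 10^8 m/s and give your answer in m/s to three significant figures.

2.98 × 10^8 m/s

In units of c (dividing by 3.00 × 10^8 m/s): v = 0.973, u' = 0.627.
u = (u' + v)/(1 + u'v/c²):
u = (0.627 + 0.973) / (1 + 0.627·0.973) = 1.6000/1.6100 = 0.9938
Converting back: u = 0.9938 × 3.00 × 10^8 m/s.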